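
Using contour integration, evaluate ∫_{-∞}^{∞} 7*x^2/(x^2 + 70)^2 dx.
Let f(z) = 7*z^2/(z^2 + 70)^2. The denominator has no real zeros and deg Q - deg P = 2 ≥ 2, so the integral of f over the upper semicircle |z| = R tends to 0 as R → ∞. Closing the contour in the upper half-plane,
  ∫_{-∞}^{∞} f(x) dx = 2πi · Σ Res(f, z_k)  over the poles with Im z_k > 0.

Zeros of the denominator: z^2 + 70 = 0 gives z = ±sqrt(70)*I.
Upper half-plane: z = sqrt(70)*I (a pole of order 2).

Write f(z) = g(z)/(z - sqrt(70)*I)^2 with g(z) = 7*z^2/(z + sqrt(70)*I)^2. For a double pole, Res(f, z₀) = g'(z₀):
  g'(z) = 14*sqrt(70)*I*z/(z + sqrt(70)*I)^3
  Res(f, sqrt(70)*I) = g'(sqrt(70)*I) = -sqrt(70)*I/40

∫_{-∞}^{∞} f(x) dx = 2πi · (-sqrt(70)*I/40) = sqrt(70)*pi/20

Final answer: sqrt(70)*pi/20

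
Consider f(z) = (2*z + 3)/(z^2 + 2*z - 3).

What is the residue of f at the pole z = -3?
Write f(z) = P(z)/Q(z) with P(z) = 2*z + 3 and Q(z) = z^2 + 2*z - 3.
The denominator factors as Q(z) = (z - 1)*(z + 3), so z = -3 is a simple zero of Q and P is analytic there; z = -3 is therefore a simple pole and
  Res(f, z₀) = P(z₀)/Q'(z₀).

Q'(z) = 2*z + 2, so Q'(-3) = -4.
P(-3) = -3.

Res(f, -3) = (-3)/(-4) = 3/4

Final answer: 3/4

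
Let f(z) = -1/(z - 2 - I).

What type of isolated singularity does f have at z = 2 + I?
Write f(z) = g(z)/(z - 2 - I) with g(z) = -1.
g is entire and g(2 + I) = -1 ≠ 0, so no factor of (z - 2 - I) cancels: the Laurent expansion of f about z = 2 + I starts at the power -1, i.e. lim_{z→z₀} (z - z₀) f(z) = -1 is finite and nonzero.
So z = 2 + I is a pole of order 1.

Final answer: pole of order 1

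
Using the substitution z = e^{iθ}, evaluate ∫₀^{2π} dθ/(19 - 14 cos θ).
Call the integral J. The integrand is 2π-periodic and we integrate over a full period, so shifting θ does not change the value (θ → θ + π flips the sign of the trig term). Hence
  J = ∫₀^{2π} dθ/(19 + 14 cos θ).
Put z = e^{iθ}: then cos θ = (z + 1/z)/2, dθ = dz/(iz), and z runs once counterclockwise around |z| = 1:
  J = ∮_{|z|=1} 1/(19 + 14*(z + 1/z)/2) · dz/(iz) = (2/i) ∮_{|z|=1} dz/(14*z^2 + 38*z + 14).
The roots of 14*z^2 + 38*z + 14 are z = (-19 ± sqrt(19^2 - 14^2))/14, with sqrt(165) = sqrt(165); their product is 1, so only z₊ = -19/14 + sqrt(165)/14 lies inside the unit circle (z₋ = -19/14 - sqrt(165)/14 lies outside).
z₊ is a simple zero of q(z) = 14*z^2 + 38*z + 14, so Res(1/q, z₊) = 1/q'(z₊) with q'(z) = 28*z + 38; and q'(z₊) = 14*(z₊ - z₋) = 2*sqrt(165).
Therefore J = (2/i) · 2πi · 1/(2*sqrt(165)) = 2*pi/(sqrt(165)) = 2*sqrt(165)*pi/165

Final answer: 2*sqrt(165)*pi/165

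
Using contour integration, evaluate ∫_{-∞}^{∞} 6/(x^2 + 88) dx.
3*sqrt(22)*pi/22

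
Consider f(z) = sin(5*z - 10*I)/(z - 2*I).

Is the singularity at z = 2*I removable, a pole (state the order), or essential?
Let u = z - 2*I. The argument of sin is 5*z - 10*I = 5u, so
  f = sin(5u)/u = ((5u) - (5u)^3/6 + ...)/u = 5 - (125/6)*u^2 + ...
The Laurent expansion about u = 0 has no negative powers; equivalently lim_{z→2*I} f(z) = 5 exists and is finite.
So the singularity is removable.

Final answer: removable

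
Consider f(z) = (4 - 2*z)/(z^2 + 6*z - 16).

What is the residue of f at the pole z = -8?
Write f(z) = P(z)/Q(z) with P(z) = 4 - 2*z and Q(z) = z^2 + 6*z - 16.
The denominator factors as Q(z) = (z + 8)*(z - 2), so z = -8 is a simple zero of Q and P is analytic there; z = -8 is therefore a simple pole and
  Res(f, z₀) = P(z₀)/Q'(z₀).

Q'(z) = 2*z + 6, so Q'(-8) = -10.
P(-8) = 20.

Res(f, -8) = (20)/(-10) = -2

Final answer: -2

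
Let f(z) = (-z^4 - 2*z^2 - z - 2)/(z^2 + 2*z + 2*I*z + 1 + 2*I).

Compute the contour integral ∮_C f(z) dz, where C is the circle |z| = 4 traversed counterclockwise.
pi*(-16 - 18*I)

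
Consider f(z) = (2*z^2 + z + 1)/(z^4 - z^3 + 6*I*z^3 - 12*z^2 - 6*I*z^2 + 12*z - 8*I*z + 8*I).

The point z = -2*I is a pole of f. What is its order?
Factor the denominator:
  z^4 - z^3 + 6*I*z^3 - 12*z^2 - 6*I*z^2 + 12*z - 8*I*z + 8*I = (z + 2*I)^3*(z - 1)

The numerator P(z) = 2*z^2 + z + 1 has P(-2*I) = -7 - 2*I ≠ 0, so no factor of (z + 2*I) cancels.
Near z = -2*I we can therefore write f(z) = g(z)/(z + 2*I)^3 with g analytic at -2*I and g(-2*I) ≠ 0 (g is the numerator divided by the remaining denominator factors).

Hence z = -2*I is a pole of order 3.

Final answer: 3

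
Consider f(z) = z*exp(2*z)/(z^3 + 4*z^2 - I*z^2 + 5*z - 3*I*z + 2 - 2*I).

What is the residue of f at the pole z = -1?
-I*exp(-2)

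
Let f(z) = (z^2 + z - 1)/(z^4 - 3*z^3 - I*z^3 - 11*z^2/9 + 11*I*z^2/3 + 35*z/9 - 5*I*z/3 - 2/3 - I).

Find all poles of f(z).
The singularities of f are the zeros of the denominator. Factoring,
  z^4 - 3*z^3 - I*z^3 - 11*z^2/9 + 11*I*z^2/3 + 35*z/9 - 5*I*z/3 - 2/3 - I = (z + 1 - 2*I/3)*(z - I/3)*(z - 3)*(z - 1)
so the candidates are z = -1 + 2*I/3, z = I/3, z = 3, z = 1.

Check the numerator P(z) = z^2 + z - 1 at each one:
  P(-1 + 2*I/3) = -13/9 - 2*I/3 ≠ 0, so z = -1 + 2*I/3 is a (simple) pole.
  P(I/3) = -10/9 + I/3 ≠ 0, so z = I/3 is a (simple) pole.
  P(3) = 11 ≠ 0, so z = 3 is a (simple) pole.
  P(1) = 1 ≠ 0, so z = 1 is a (simple) pole.

Poles of f: {-1 + 2*I/3, I/3, 1, 3}

Final answer: {-1 + 2*I/3, I/3, 1, 3}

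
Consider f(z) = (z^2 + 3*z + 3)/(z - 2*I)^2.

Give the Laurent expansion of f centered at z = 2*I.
Put w = z - (2*I), i.e. z = w + 2*I. The denominator is w^2, so it suffices to rewrite the numerator in powers of w.

P(z) = z^2 + 3*z + 3
P(w + 2*I) = -1 + 6*I + (3 + 4*I)*w + w^2

Dividing each term by w^2:
  f = (-1 + 6*I)/w^2 + (3 + 4*I)/w + 1

Substituting back w = z - 2*I:
  f(z) = (-1 + 6*I)/(z - 2*I)^2 + (3 + 4*I)/(z - 2*I) + 1

The series is finite because the numerator is a polynomial; the negative powers form the principal part, and the coefficient of 1/(z - 2*I) gives Res(f, 2*I) = 3 + 4*I.

Final answer: (-1 + 6*I)/(z - 2*I)^2 + (3 + 4*I)/(z - 2*I) + 1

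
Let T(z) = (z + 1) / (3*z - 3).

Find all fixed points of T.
{2/3 - sqrt(7)/3, 2/3 + sqrt(7)/3}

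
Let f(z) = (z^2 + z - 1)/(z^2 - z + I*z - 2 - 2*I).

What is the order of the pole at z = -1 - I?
Factor the denominator:
  z^2 - z + I*z - 2 - 2*I = (z + 1 + I)*(z - 2)

The numerator P(z) = z^2 + z - 1 has P(-1 - I) = -2 + I ≠ 0, so no factor of (z + 1 + I) cancels.
Near z = -1 - I we can therefore write f(z) = g(z)/(z + 1 + I) with g analytic at -1 - I and g(-1 - I) ≠ 0 (g is the numerator divided by the remaining denominator factors).

Hence z = -1 - I is a pole of order 1.

Final answer: 1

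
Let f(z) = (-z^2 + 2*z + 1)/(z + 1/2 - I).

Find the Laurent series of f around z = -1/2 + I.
Put w = z - (-1/2 + I), i.e. z = w - 1/2 + I. The denominator is w, so it suffices to rewrite the numerator in powers of w.

P(z) = -z^2 + 2*z + 1
P(w - 1/2 + I) = 3/4 + 3*I + (3 - 2*I)*w - w^2

Dividing each term by w:
  f = (3/4 + 3*I)/w + 3 - 2*I - w

Substituting back w = z + 1/2 - I:
  f(z) = (3/4 + 3*I)/(z + 1/2 - I) + 3 - 2*I - (z + 1/2 - I)

The series is finite because the numerator is a polynomial; the negative powers form the principal part, and the coefficient of 1/(z + 1/2 - I) gives Res(f, -1/2 + I) = 3/4 + 3*I.

Final answer: (3/4 + 3*I)/(z + 1/2 - I) + 3 - 2*I - (z + 1/2 - I)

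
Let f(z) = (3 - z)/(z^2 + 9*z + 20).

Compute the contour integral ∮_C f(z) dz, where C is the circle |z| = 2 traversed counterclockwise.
By the residue theorem, ∮_C f(z) dz = 2πi · (sum of the residues of f at the poles inside |z| = 2).

The denominator factors as (z + 5)*(z + 4), so the singularities of f are simple poles at z = -5, z = -4.
  |-5|² = 25 > 4 = 2², so this pole is outside the contour.
  |-4|² = 16 > 4 = 2², so this pole is outside the contour.

No pole lies inside the contour, so f is analytic on and inside C and the integral is 0 (Cauchy's theorem).

Final answer: 0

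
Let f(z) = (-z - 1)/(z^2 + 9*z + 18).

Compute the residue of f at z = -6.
Write f(z) = P(z)/Q(z) with P(z) = -z - 1 and Q(z) = z^2 + 9*z + 18.
The denominator factors as Q(z) = (z + 6)*(z + 3), so z = -6 is a simple zero of Q and P is analytic there; z = -6 is therefore a simple pole and
  Res(f, z₀) = P(z₀)/Q'(z₀).

Q'(z) = 2*z + 9, so Q'(-6) = -3.
P(-6) = 5.

Res(f, -6) = (5)/(-3) = -5/3

Final answer: -5/3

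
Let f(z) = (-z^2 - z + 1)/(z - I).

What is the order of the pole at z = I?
1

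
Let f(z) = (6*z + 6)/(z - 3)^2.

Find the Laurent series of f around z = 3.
24/(z - 3)^2 + 6/(z - 3)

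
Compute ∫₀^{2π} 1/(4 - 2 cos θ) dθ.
Call the integral J. The integrand is 2π-periodic and we integrate over a full period, so shifting θ does not change the value (θ → θ + π flips the sign of the trig term). Hence
  J = ∫₀^{2π} dθ/(4 + 2 cos θ).
Put z = e^{iθ}: then cos θ = (z + 1/z)/2, dθ = dz/(iz), and z runs once counterclockwise around |z| = 1:
  J = ∮_{|z|=1} 1/(4 + 2*(z + 1/z)/2) · dz/(iz) = (2/i) ∮_{|z|=1} dz/(2*z^2 + 8*z + 2).
The roots of 2*z^2 + 8*z + 2 are z = (-4 ± sqrt(4^2 - 2^2))/2, with sqrt(12) = 2*sqrt(3); their product is 1, so only z₊ = -2 + sqrt(3) lies inside the unit circle (z₋ = -2 - sqrt(3) lies outside).
z₊ is a simple zero of q(z) = 2*z^2 + 8*z + 2, so Res(1/q, z₊) = 1/q'(z₊) with q'(z) = 4*z + 8; and q'(z₊) = 2*(z₊ - z₋) = 4*sqrt(3).
Therefore J = (2/i) · 2πi · 1/(4*sqrt(3)) = 2*pi/(2*sqrt(3)) = sqrt(3)*pi/3

Final answer: sqrt(3)*pi/3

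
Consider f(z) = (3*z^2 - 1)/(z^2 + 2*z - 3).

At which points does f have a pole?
The singularities of f are the zeros of the denominator. Factoring,
  z^2 + 2*z - 3 = (z - 1)*(z + 3)
so the candidates are z = 1, z = -3.

Check the numerator P(z) = 3*z^2 - 1 at each one:
  P(1) = 2 ≠ 0, so z = 1 is a (simple) pole.
  P(-3) = 26 ≠ 0, so z = -3 is a (simple) pole.

Poles of f: {-3, 1}

Final answer: {-3, 1}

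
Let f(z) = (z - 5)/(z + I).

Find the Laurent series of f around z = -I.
(-5 - I)/(z + I) + 1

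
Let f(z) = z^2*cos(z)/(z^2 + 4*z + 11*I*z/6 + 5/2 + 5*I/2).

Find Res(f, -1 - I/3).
(92/193 + 32*I/579)*cos(1 + I/3)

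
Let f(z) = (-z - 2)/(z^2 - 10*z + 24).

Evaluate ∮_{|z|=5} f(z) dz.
By the residue theorem, ∮_C f(z) dz = 2πi · (sum of the residues of f at the poles inside |z| = 5).

The denominator factors as (z - 6)*(z - 4), so the singularities of f are simple poles at z = 6, z = 4.
  |6|² = 36 > 25 = 5², so this pole is outside the contour.
  |4|² = 16 < 25 = 5², so this pole is inside the contour.

With P(z) = -z - 2 and Q(z) = z^2 - 10*z + 24, each pole is simple, so Res(f, z₀) = P(z₀)/Q'(z₀) with Q'(z) = 2*z - 10.
  Res(f, 4) = P(4)/Q'(4) = (-6)/(-2) = 3

∮_C f(z) dz = 2πi · (3) = 6*I*pi

Final answer: 6*I*pi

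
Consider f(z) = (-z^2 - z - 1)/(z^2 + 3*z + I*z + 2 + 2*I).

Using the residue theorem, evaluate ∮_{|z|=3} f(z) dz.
By the residue theorem, ∮_C f(z) dz = 2πi · (sum of the residues of f at the poles inside |z| = 3).

The denominator factors as (z + 2)*(z + 1 + I), so the singularities of f are simple poles at z = -2, z = -1 - I.
  |-2|² = 4 < 9 = 3², so this pole is inside the contour.
  |-1 - I|² = 2 < 9 = 3², so this pole is inside the contour.

With P(z) = -z^2 - z - 1 and Q(z) = z^2 + 3*z + I*z + 2 + 2*I, each pole is simple, so Res(f, z₀) = P(z₀)/Q'(z₀) with Q'(z) = 2*z + 3 + I.
  Res(f, -2) = P(-2)/Q'(-2) = (-3)/(-1 + I) = 3/2 + 3*I/2
  Res(f, -1 - I) = P(-1 - I)/Q'(-1 - I) = (-I)/(1 - I) = 1/2 - I/2

Sum of residues inside C: 2 + I
∮_C f(z) dz = 2πi · (2 + I) = pi*(-2 + 4*I)

Final answer: pi*(-2 + 4*I)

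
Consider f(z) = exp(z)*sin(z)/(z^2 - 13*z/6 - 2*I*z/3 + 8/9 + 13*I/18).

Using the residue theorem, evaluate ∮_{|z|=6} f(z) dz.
-12*I*pi*exp(2/3 + I/3)*sin(2/3 + I/3)/5 + 12*I*pi*exp(3/2 + I/3)*sin(3/2 + I/3)/5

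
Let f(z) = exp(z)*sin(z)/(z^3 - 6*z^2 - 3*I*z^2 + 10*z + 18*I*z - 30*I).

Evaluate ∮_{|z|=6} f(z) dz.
pi*(-3/25 - 4*I/25)*exp(3 - I)*sin(3 - I) + pi*(-2/325 - 36*I/325)*exp(3*I)*sinh(3) + pi*(3/13 + 2*I/13)*exp(3 + I)*sin(3 + I)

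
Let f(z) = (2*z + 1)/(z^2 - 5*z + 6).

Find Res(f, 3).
Write f(z) = P(z)/Q(z) with P(z) = 2*z + 1 and Q(z) = z^2 - 5*z + 6.
The denominator factors as Q(z) = (z - 2)*(z - 3), so z = 3 is a simple zero of Q and P is analytic there; z = 3 is therefore a simple pole and
  Res(f, z₀) = P(z₀)/Q'(z₀).

Q'(z) = 2*z - 5, so Q'(3) = 1.
P(3) = 7.

Res(f, 3) = (7)/(1) = 7

Final answer: 7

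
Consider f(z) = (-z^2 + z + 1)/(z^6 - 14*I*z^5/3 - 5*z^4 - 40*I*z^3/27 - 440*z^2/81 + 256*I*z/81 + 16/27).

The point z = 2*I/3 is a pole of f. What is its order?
Factor the denominator:
  z^6 - 14*I*z^5/3 - 5*z^4 - 40*I*z^3/27 - 440*z^2/81 + 256*I*z/81 + 16/27 = (z - 2*I/3)^4*(z - 3*I)*(z + I)

The numerator P(z) = -z^2 + z + 1 has P(2*I/3) = 13/9 + 2*I/3 ≠ 0, so no factor of (z - 2*I/3) cancels.
Near z = 2*I/3 we can therefore write f(z) = g(z)/(z - 2*I/3)^4 with g analytic at 2*I/3 and g(2*I/3) ≠ 0 (g is the numerator divided by the remaining denominator factors).

Hence z = 2*I/3 is a pole of order 4.

Final answer: 4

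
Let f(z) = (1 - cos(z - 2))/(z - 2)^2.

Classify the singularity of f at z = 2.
removable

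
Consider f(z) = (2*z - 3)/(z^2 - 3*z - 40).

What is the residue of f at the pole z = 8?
Write f(z) = P(z)/Q(z) with P(z) = 2*z - 3 and Q(z) = z^2 - 3*z - 40.
The denominator factors as Q(z) = (z - 8)*(z + 5), so z = 8 is a simple zero of Q and P is analytic there; z = 8 is therefore a simple pole and
  Res(f, z₀) = P(z₀)/Q'(z₀).

Q'(z) = 2*z - 3, so Q'(8) = 13.
P(8) = 13.

Res(f, 8) = (13)/(13) = 1

Final answer: 1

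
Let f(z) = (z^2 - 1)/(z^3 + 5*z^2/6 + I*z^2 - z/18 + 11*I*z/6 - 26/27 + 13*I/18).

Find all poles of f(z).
{-1 + 2*I/3, -1/2 - 2*I/3, 2/3 - I}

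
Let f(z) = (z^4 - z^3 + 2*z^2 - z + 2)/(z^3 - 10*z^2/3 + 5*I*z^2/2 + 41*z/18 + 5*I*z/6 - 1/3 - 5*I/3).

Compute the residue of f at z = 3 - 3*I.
57708/54665 - 806814*I/54665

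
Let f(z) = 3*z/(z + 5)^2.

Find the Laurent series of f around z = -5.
Put w = z - (-5), i.e. z = w - 5. The denominator is w^2, so it suffices to rewrite the numerator in powers of w.

P(z) = 3*z
P(w - 5) = -15 + 3*w

Dividing each term by w^2:
  f = -15/w^2 + 3/w

Substituting back w = z + 5:
  f(z) = -15/(z + 5)^2 + 3/(z + 5)

The series is finite because the numerator is a polynomial; the negative powers form the principal part, and the coefficient of 1/(z + 5) gives Res(f, -5) = 3.

Final answer: -15/(z + 5)^2 + 3/(z + 5)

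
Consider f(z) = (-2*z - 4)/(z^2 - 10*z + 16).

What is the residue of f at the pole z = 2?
4/3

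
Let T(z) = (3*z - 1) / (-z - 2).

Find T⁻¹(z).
Set w = T(z) = (3*z - 1) / (-z - 2) and solve for z:
  w*(-z - 2) = 3*z - 1
  -2*w + z*(-w - 3) + 1 = 0
  z*(-w - 3) = 2*w - 1
  z = (1 - 2*w)/(w + 3)
Renaming the variable, T⁻¹(z) = (-2*z + 1)/(z + 3).
(Check: ad - bc = -7 ≠ 0, so T is invertible.)

Final answer: (-2*z + 1)/(z + 3)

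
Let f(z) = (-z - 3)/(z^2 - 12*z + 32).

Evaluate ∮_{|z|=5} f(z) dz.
By the residue theorem, ∮_C f(z) dz = 2πi · (sum of the residues of f at the poles inside |z| = 5).

The denominator factors as (z - 4)*(z - 8), so the singularities of f are simple poles at z = 4, z = 8.
  |4|² = 16 < 25 = 5², so this pole is inside the contour.
  |8|² = 64 > 25 = 5², so this pole is outside the contour.

With P(z) = -z - 3 and Q(z) = z^2 - 12*z + 32, each pole is simple, so Res(f, z₀) = P(z₀)/Q'(z₀) with Q'(z) = 2*z - 12.
  Res(f, 4) = P(4)/Q'(4) = (-7)/(-4) = 7/4

∮_C f(z) dz = 2πi · (7/4) = 7*I*pi/2

Final answer: 7*I*pi/2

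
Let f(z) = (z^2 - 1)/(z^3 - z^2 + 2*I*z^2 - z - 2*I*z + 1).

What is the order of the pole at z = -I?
2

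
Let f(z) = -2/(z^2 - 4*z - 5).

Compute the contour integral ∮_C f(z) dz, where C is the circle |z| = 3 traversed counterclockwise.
2*I*pi/3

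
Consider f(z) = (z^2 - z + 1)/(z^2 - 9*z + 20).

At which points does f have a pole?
The singularities of f are the zeros of the denominator. Factoring,
  z^2 - 9*z + 20 = (z - 5)*(z - 4)
so the candidates are z = 5, z = 4.

Check the numerator P(z) = z^2 - z + 1 at each one:
  P(5) = 21 ≠ 0, so z = 5 is a (simple) pole.
  P(4) = 13 ≠ 0, so z = 4 is a (simple) pole.

Poles of f: {4, 5}

Final answer: {4, 5}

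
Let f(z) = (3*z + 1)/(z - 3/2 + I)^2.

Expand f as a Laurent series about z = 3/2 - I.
Put w = z - (3/2 - I), i.e. z = w + 3/2 - I. The denominator is w^2, so it suffices to rewrite the numerator in powers of w.

P(z) = 3*z + 1
P(w + 3/2 - I) = 11/2 - 3*I + 3*w

Dividing each term by w^2:
  f = (11/2 - 3*I)/w^2 + 3/w

Substituting back w = z - 3/2 + I:
  f(z) = (11/2 - 3*I)/(z - 3/2 + I)^2 + 3/(z - 3/2 + I)

The series is finite because the numerator is a polynomial; the negative powers form the principal part, and the coefficient of 1/(z - 3/2 + I) gives Res(f, 3/2 - I) = 3.

Final answer: (11/2 - 3*I)/(z - 3/2 + I)^2 + 3/(z - 3/2 + I)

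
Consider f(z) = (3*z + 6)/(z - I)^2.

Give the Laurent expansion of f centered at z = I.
(6 + 3*I)/(z - I)^2 + 3/(z - I)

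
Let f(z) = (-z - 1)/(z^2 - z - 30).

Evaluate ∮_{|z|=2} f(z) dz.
0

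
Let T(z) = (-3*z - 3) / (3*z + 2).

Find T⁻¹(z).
Set w = T(z) = (-3*z - 3) / (3*z + 2) and solve for z:
  w*(3*z + 2) = -3*z - 3
  2*w + z*(3*w + 3) + 3 = 0
  z*(3*w + 3) = -2*w - 3
  z = (2*w + 3)/(-3*w - 3)
Renaming the variable, T⁻¹(z) = (2*z + 3)/(-3*z - 3) = (-2*z - 3)/(3*z + 3).
(Check: ad - bc = 3 ≠ 0, so T is invertible.)

Final answer: (-2*z - 3)/(3*z + 3)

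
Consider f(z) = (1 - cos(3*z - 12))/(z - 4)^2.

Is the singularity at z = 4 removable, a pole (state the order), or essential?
Let u = z - 4. The argument of cos is 3*z - 12 = 3u, so
  f = (1 - cos(3u))/u^2 = ((3u)^2/2 - (3u)^4/24 + ...)/u^2 = 9/2 - (27/8)*u^2 + ...
The Laurent expansion about u = 0 has no negative powers; equivalently lim_{z→4} f(z) = 9/2 exists and is finite.
So the singularity is removable.

Final answer: removable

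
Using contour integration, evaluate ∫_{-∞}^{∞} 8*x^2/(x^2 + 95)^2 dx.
4*sqrt(95)*pi/95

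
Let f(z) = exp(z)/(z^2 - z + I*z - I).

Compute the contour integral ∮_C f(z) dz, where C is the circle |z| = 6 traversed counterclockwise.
By the residue theorem, ∮_C f(z) dz = 2πi · (sum of the residues of f at the poles inside |z| = 6).

The denominator factors as (z + I)*(z - 1), so the singularities of f are simple poles at z = -I, z = 1.
  |-I|² = 1 < 36 = 6², so this pole is inside the contour.
  |1|² = 1 < 36 = 6², so this pole is inside the contour.

With P(z) = exp(z) and Q(z) = z^2 - z + I*z - I, each pole is simple, so Res(f, z₀) = P(z₀)/Q'(z₀) with Q'(z) = 2*z - 1 + I.
  Res(f, -I) = P(-I)/Q'(-I) = (exp(-I))/(-1 - I) = (-1/2 + I/2)*exp(-I)
  Res(f, 1) = P(1)/Q'(1) = (exp(1))/(1 + I) = exp(1)*(1/2 - I/2)

Sum of residues inside C: exp(1)*(1/2 - I/2) + (-1/2 + I/2)*exp(-I)
∮_C f(z) dz = 2πi · (exp(1)*(1/2 - I/2) + (-1/2 + I/2)*exp(-I)) = pi*(-1 - I)*exp(-I) + exp(1)*pi*(1 + I)

Final answer: pi*(-1 - I)*exp(-I) + exp(1)*pi*(1 + I)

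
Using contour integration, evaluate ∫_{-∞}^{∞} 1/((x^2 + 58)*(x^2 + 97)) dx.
pi*(-58*sqrt(97) + 97*sqrt(58))/219414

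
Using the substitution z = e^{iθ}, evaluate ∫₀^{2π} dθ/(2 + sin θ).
Call the integral J. The integrand is 2π-periodic and we integrate over a full period, so shifting θ does not change the value (θ → θ + π/2 turns sin θ into cos θ). Hence
  J = ∫₀^{2π} dθ/(2 + cos θ).
Put z = e^{iθ}: then cos θ = (z + 1/z)/2, dθ = dz/(iz), and z runs once counterclockwise around |z| = 1:
  J = ∮_{|z|=1} 1/(2 + (z + 1/z)/2) · dz/(iz) = (2/i) ∮_{|z|=1} dz/(z^2 + 4*z + 1).
The roots of z^2 + 4*z + 1 are z = (-2 ± sqrt(2^2 - 1^2)), with sqrt(3) = sqrt(3); their product is 1, so only z₊ = -2 + sqrt(3) lies inside the unit circle (z₋ = -2 - sqrt(3) lies outside).
z₊ is a simple zero of q(z) = z^2 + 4*z + 1, so Res(1/q, z₊) = 1/q'(z₊) with q'(z) = 2*z + 4; and q'(z₊) = (z₊ - z₋) = 2*sqrt(3).
Therefore J = (2/i) · 2πi · 1/(2*sqrt(3)) = 2*pi/(sqrt(3)) = 2*sqrt(3)*pi/3

Final answer: 2*sqrt(3)*pi/3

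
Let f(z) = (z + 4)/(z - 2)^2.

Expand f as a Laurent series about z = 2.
Put w = z - (2), i.e. z = w + 2. The denominator is w^2, so it suffices to rewrite the numerator in powers of w.

P(z) = z + 4
P(w + 2) = 6 + w

Dividing each term by w^2:
  f = 6/w^2 + 1/w

Substituting back w = z - 2:
  f(z) = 6/(z - 2)^2 + 1/(z - 2)

The series is finite because the numerator is a polynomial; the negative powers form the principal part, and the coefficient of 1/(z - 2) gives Res(f, 2) = 1.

Final answer: 6/(z - 2)^2 + 1/(z - 2)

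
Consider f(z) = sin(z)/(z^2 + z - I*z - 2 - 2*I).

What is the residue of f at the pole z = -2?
Write f(z) = P(z)/Q(z) with P(z) = sin(z) and Q(z) = z^2 + z - I*z - 2 - 2*I.
The denominator factors as Q(z) = (z - 1 - I)*(z + 2), so z = -2 is a simple zero of Q and P is analytic there; z = -2 is therefore a simple pole and
  Res(f, z₀) = P(z₀)/Q'(z₀).

Q'(z) = 2*z + 1 - I, so Q'(-2) = -3 - I.
P(-2) = -sin(2).

Res(f, -2) = (-sin(2))/(-3 - I) = (3/10 - I/10)*sin(2)

Final answer: (3/10 - I/10)*sin(2)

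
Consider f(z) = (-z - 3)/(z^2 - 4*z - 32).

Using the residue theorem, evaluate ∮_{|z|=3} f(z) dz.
By the residue theorem, ∮_C f(z) dz = 2πi · (sum of the residues of f at the poles inside |z| = 3).

The denominator factors as (z + 4)*(z - 8), so the singularities of f are simple poles at z = -4, z = 8.
  |-4|² = 16 > 9 = 3², so this pole is outside the contour.
  |8|² = 64 > 9 = 3², so this pole is outside the contour.

No pole lies inside the contour, so f is analytic on and inside C and the integral is 0 (Cauchy's theorem).

Final answer: 0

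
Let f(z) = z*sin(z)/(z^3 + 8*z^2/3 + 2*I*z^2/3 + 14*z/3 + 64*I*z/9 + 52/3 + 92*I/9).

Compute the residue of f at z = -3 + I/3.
Write f(z) = P(z)/Q(z) with P(z) = z*sin(z) and Q(z) = z^3 + 8*z^2/3 + 2*I*z^2/3 + 14*z/3 + 64*I*z/9 + 52/3 + 92*I/9.
The denominator factors as Q(z) = (z + 2/3 - 2*I)*(z - 1 + 3*I)*(z + 3 - I/3), so z = -3 + I/3 is a simple zero of Q and P is analytic there; z = -3 + I/3 is therefore a simple pole and
  Res(f, z₀) = P(z₀)/Q'(z₀).

Q'(z) = 3*z^2 + 16*z/3 + 4*I*z/3 + 14/3 + 64*I/9, so Q'(-3 + I/3) = 134/9 - 10*I/9.
P(-3 + I/3) = (3 - I/3)*sin(3 - I/3).

Res(f, -3 + I/3) = ((3 - I/3)*sin(3 - I/3))/(134/9 - 10*I/9) = (456/2257 - 33*I/4514)*sin(3 - I/3)

Final answer: (456/2257 - 33*I/4514)*sin(3 - I/3)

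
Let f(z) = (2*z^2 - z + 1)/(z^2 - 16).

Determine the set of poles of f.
{-4, 4}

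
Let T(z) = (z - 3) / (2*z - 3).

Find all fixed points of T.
{1 - sqrt(2)*I/2, 1 + sqrt(2)*I/2}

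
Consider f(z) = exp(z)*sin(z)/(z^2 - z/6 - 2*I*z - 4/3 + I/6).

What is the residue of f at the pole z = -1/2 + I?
Write f(z) = P(z)/Q(z) with P(z) = exp(z)*sin(z) and Q(z) = z^2 - z/6 - 2*I*z - 4/3 + I/6.
The denominator factors as Q(z) = (z + 1/2 - I)*(z - 2/3 - I), so z = -1/2 + I is a simple zero of Q and P is analytic there; z = -1/2 + I is therefore a simple pole and
  Res(f, z₀) = P(z₀)/Q'(z₀).

Q'(z) = 2*z - 1/6 - 2*I, so Q'(-1/2 + I) = -7/6.
P(-1/2 + I) = -exp(-1/2 + I)*sin(1/2 - I).

Res(f, -1/2 + I) = (-exp(-1/2 + I)*sin(1/2 - I))/(-7/6) = 6*exp(-1/2 + I)*sin(1/2 - I)/7

Final answer: 6*exp(-1/2 + I)*sin(1/2 - I)/7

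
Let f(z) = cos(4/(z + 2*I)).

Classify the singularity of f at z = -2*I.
essential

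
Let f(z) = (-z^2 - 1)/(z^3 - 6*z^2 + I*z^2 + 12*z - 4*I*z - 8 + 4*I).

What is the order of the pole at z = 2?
Factor the denominator:
  z^3 - 6*z^2 + I*z^2 + 12*z - 4*I*z - 8 + 4*I = (z - 2)^2*(z - 2 + I)

The numerator P(z) = -z^2 - 1 has P(2) = -5 ≠ 0, so no factor of (z - 2) cancels.
Near z = 2 we can therefore write f(z) = g(z)/(z - 2)^2 with g analytic at 2 and g(2) ≠ 0 (g is the numerator divided by the remaining denominator factors).

Hence z = 2 is a pole of order 2.

Final answer: 2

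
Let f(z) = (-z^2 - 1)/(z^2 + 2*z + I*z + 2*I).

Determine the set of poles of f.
The singularities of f are the zeros of the denominator. Factoring,
  z^2 + 2*z + I*z + 2*I = (z + 2)*(z + I)
so the candidates are z = -2, z = -I.

Check the numerator P(z) = -z^2 - 1 at each one:
  P(-2) = -5 ≠ 0, so z = -2 is a (simple) pole.
  P(-I) = 0, so the factor (z + I) cancels and z = -I is only a removable singularity, not a pole.

Poles of f: {-2}

Final answer: {-2}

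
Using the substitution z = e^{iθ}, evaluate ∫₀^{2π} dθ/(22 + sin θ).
2*sqrt(483)*pi/483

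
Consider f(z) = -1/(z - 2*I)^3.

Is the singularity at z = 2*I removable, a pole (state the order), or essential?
Write f(z) = g(z)/(z - 2*I)^3 with g(z) = -1.
g is entire and g(2*I) = -1 ≠ 0, so no factor of (z - 2*I) cancels: the Laurent expansion of f about z = 2*I starts at the power -3, i.e. lim_{z→z₀} (z - z₀)^3 f(z) = -1 is finite and nonzero.
So z = 2*I is a pole of order 3.

Final answer: pole of order 3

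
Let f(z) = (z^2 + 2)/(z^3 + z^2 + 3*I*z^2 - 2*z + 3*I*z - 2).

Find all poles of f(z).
The singularities of f are the zeros of the denominator. Factoring,
  z^3 + z^2 + 3*I*z^2 - 2*z + 3*I*z - 2 = (z + 2*I)*(z + I)*(z + 1)
so the candidates are z = -2*I, z = -I, z = -1.

Check the numerator P(z) = z^2 + 2 at each one:
  P(-2*I) = -2 ≠ 0, so z = -2*I is a (simple) pole.
  P(-I) = 1 ≠ 0, so z = -I is a (simple) pole.
  P(-1) = 3 ≠ 0, so z = -1 is a (simple) pole.

Poles of f: {-1, -2*I, -I}

Final answer: {-1, -2*I, -I}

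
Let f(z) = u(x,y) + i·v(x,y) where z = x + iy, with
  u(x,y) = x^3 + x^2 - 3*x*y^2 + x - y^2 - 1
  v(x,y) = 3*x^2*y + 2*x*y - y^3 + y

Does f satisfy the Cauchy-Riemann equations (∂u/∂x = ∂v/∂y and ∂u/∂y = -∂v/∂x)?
∂u/∂x = 3*x^2 + 2*x - 3*y^2 + 1
∂v/∂y = 3*x^2 + 2*x - 3*y^2 + 1
∂u/∂y = -6*x*y - 2*y
∂v/∂x = 6*x*y + 2*y
∂u/∂x = ∂v/∂y and ∂u/∂y = -∂v/∂x hold identically; f is analytic.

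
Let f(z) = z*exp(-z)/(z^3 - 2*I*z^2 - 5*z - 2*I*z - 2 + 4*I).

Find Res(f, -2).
Write f(z) = P(z)/Q(z) with P(z) = z*exp(-z) and Q(z) = z^3 - 2*I*z^2 - 5*z - 2*I*z - 2 + 4*I.
The denominator factors as Q(z) = (z + 2)*(z - I)*(z - 2 - I), so z = -2 is a simple zero of Q and P is analytic there; z = -2 is therefore a simple pole and
  Res(f, z₀) = P(z₀)/Q'(z₀).

Q'(z) = 3*z^2 - 4*I*z - 5 - 2*I, so Q'(-2) = 7 + 6*I.
P(-2) = -2*exp(2).

Res(f, -2) = (-2*exp(2))/(7 + 6*I) = (-14/85 + 12*I/85)*exp(2)

Final answer: (-14/85 + 12*I/85)*exp(2)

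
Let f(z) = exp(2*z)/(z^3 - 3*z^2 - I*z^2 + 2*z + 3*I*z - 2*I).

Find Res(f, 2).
Write f(z) = P(z)/Q(z) with P(z) = exp(2*z) and Q(z) = z^3 - 3*z^2 - I*z^2 + 2*z + 3*I*z - 2*I.
The denominator factors as Q(z) = (z - 2)*(z - I)*(z - 1), so z = 2 is a simple zero of Q and P is analytic there; z = 2 is therefore a simple pole and
  Res(f, z₀) = P(z₀)/Q'(z₀).

Q'(z) = 3*z^2 - 6*z - 2*I*z + 2 + 3*I, so Q'(2) = 2 - I.
P(2) = exp(4).

Res(f, 2) = (exp(4))/(2 - I) = (2/5 + I/5)*exp(4)

Final answer: (2/5 + I/5)*exp(4)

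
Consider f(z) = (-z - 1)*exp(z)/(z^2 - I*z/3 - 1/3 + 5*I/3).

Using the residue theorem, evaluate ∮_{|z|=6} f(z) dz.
pi*(36/61 - 92*I/61)*exp(1 - 2*I/3) + pi*(-36/61 - 30*I/61)*exp(-1 + I)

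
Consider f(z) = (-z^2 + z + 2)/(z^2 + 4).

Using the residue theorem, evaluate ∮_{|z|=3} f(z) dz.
By the residue theorem, ∮_C f(z) dz = 2πi · (sum of the residues of f at the poles inside |z| = 3).

The denominator factors as (z - 2*I)*(z + 2*I), so the singularities of f are simple poles at z = 2*I, z = -2*I.
  |2*I|² = 4 < 9 = 3², so this pole is inside the contour.
  |-2*I|² = 4 < 9 = 3², so this pole is inside the contour.

With P(z) = -z^2 + z + 2 and Q(z) = z^2 + 4, each pole is simple, so Res(f, z₀) = P(z₀)/Q'(z₀) with Q'(z) = 2*z.
  Res(f, 2*I) = P(2*I)/Q'(2*I) = (6 + 2*I)/(4*I) = 1/2 - 3*I/2
  Res(f, -2*I) = P(-2*I)/Q'(-2*I) = (6 - 2*I)/(-4*I) = 1/2 + 3*I/2

Sum of residues inside C: 1
∮_C f(z) dz = 2πi · (1) = 2*I*pi

Final answer: 2*I*pi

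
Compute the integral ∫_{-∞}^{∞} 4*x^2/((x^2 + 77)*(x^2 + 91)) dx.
Let f(z) = 4*z^2/((z^2 + 77)*(z^2 + 91)). The denominator has no real zeros and deg Q - deg P = 2 ≥ 2, so the integral of f over the upper semicircle |z| = R tends to 0 as R → ∞. Closing the contour in the upper half-plane,
  ∫_{-∞}^{∞} f(x) dx = 2πi · Σ Res(f, z_k)  over the poles with Im z_k > 0.

Zeros of the denominator: z^2 + 91 = 0 gives z = ±sqrt(91)*I; z^2 + 77 = 0 gives z = ±sqrt(77)*I.
Upper half-plane: z = sqrt(77)*I, z = sqrt(91)*I (simple).

Each pole is a simple zero of Q(z) = z^4 + 168*z^2 + 7007, so Res(f, z₀) = P(z₀)/Q'(z₀) with P(z) = 4*z^2, Q'(z) = 4*z^3 + 336*z:
  Res(f, sqrt(77)*I) = (-308)/(28*sqrt(77)*I) = sqrt(77)*I/7
  Res(f, sqrt(91)*I) = (-364)/(-28*sqrt(91)*I) = -sqrt(91)*I/7

Sum of residues: I*(-sqrt(91) + sqrt(77))/7
∫_{-∞}^{∞} f(x) dx = 2πi · (I*(-sqrt(91) + sqrt(77))/7) = 2*pi*(-sqrt(77) + sqrt(91))/7

Final answer: 2*pi*(-sqrt(77) + sqrt(91))/7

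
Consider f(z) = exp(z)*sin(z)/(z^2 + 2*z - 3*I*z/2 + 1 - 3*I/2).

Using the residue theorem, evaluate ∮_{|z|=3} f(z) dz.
By the residue theorem, ∮_C f(z) dz = 2πi · (sum of the residues of f at the poles inside |z| = 3).

The denominator factors as (z + 1 - 3*I/2)*(z + 1), so the singularities of f are simple poles at z = -1 + 3*I/2, z = -1.
  |-1 + 3*I/2|² = 13/4 < 9 = 3², so this pole is inside the contour.
  |-1|² = 1 < 9 = 3², so this pole is inside the contour.

With P(z) = exp(z)*sin(z) and Q(z) = z^2 + 2*z - 3*I*z/2 + 1 - 3*I/2, each pole is simple, so Res(f, z₀) = P(z₀)/Q'(z₀) with Q'(z) = 2*z + 2 - 3*I/2.
  Res(f, -1 + 3*I/2) = P(-1 + 3*I/2)/Q'(-1 + 3*I/2) = (-exp(-1 + 3*I/2)*sin(1 - 3*I/2))/(3*I/2) = 2*I*exp(-1 + 3*I/2)*sin(1 - 3*I/2)/3
  Res(f, -1) = P(-1)/Q'(-1) = (-exp(-1)*sin(1))/(-3*I/2) = -2*I*exp(-1)*sin(1)/3

Sum of residues inside C: -2*I*exp(-1)*sin(1)/3 + 2*I*exp(-1 + 3*I/2)*sin(1 - 3*I/2)/3
∮_C f(z) dz = 2πi · (-2*I*exp(-1)*sin(1)/3 + 2*I*exp(-1 + 3*I/2)*sin(1 - 3*I/2)/3) = 4*pi*exp(-1)*sin(1)/3 - 4*pi*exp(-1 + 3*I/2)*sin(1 - 3*I/2)/3

Final answer: 4*pi*exp(-1)*sin(1)/3 - 4*pi*exp(-1 + 3*I/2)*sin(1 - 3*I/2)/3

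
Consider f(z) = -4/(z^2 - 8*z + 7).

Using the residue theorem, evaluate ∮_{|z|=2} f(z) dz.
By the residue theorem, ∮_C f(z) dz = 2πi · (sum of the residues of f at the poles inside |z| = 2).

The denominator factors as (z - 7)*(z - 1), so the singularities of f are simple poles at z = 7, z = 1.
  |7|² = 49 > 4 = 2², so this pole is outside the contour.
  |1|² = 1 < 4 = 2², so this pole is inside the contour.

With P(z) = -4 and Q(z) = z^2 - 8*z + 7, each pole is simple, so Res(f, z₀) = P(z₀)/Q'(z₀) with Q'(z) = 2*z - 8.
  Res(f, 1) = P(1)/Q'(1) = (-4)/(-6) = 2/3

∮_C f(z) dz = 2πi · (2/3) = 4*I*pi/3

Final answer: 4*I*pi/3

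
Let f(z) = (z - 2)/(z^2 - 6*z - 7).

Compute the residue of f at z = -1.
Write f(z) = P(z)/Q(z) with P(z) = z - 2 and Q(z) = z^2 - 6*z - 7.
The denominator factors as Q(z) = (z + 1)*(z - 7), so z = -1 is a simple zero of Q and P is analytic there; z = -1 is therefore a simple pole and
  Res(f, z₀) = P(z₀)/Q'(z₀).

Q'(z) = 2*z - 6, so Q'(-1) = -8.
P(-1) = -3.

Res(f, -1) = (-3)/(-8) = 3/8

Final answer: 3/8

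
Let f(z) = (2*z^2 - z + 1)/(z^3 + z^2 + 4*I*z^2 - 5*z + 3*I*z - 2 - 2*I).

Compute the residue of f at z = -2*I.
5/2 - 9*I/2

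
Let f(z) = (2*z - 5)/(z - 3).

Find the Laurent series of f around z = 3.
Put w = z - (3), i.e. z = w + 3. The denominator is w, so it suffices to rewrite the numerator in powers of w.

P(z) = 2*z - 5
P(w + 3) = 1 + 2*w

Dividing each term by w:
  f = 1/w + 2

Substituting back w = z - 3:
  f(z) = 1/(z - 3) + 2

The series is finite because the numerator is a polynomial; the negative powers form the principal part, and the coefficient of 1/(z - 3) gives Res(f, 3) = 1.

Final answer: 1/(z - 3) + 2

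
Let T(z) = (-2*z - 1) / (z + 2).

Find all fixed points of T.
T(z) = z means -2*z - 1 = z*(z + 2), i.e.
  z^2 + 4*z + 1 = 0.
Discriminant: (4)^2 - 4*(1)*(1) = 12, so the roots are real.
  z = (-4 ± sqrt(12))/(2*(1))
Fixed points: {-2 - sqrt(3), -2 + sqrt(3)}

Final answer: {-2 - sqrt(3), -2 + sqrt(3)}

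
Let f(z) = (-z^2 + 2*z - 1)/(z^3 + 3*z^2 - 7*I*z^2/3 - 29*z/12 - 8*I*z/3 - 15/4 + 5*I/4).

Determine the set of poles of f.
The singularities of f are the zeros of the denominator. Factoring,
  z^3 + 3*z^2 - 7*I*z^2/3 - 29*z/12 - 8*I*z/3 - 15/4 + 5*I/4 = (z + 3 - 3*I/2)*(z - 1 - I/2)*(z + 1 - I/3)
so the candidates are z = -3 + 3*I/2, z = 1 + I/2, z = -1 + I/3.

Check the numerator P(z) = -z^2 + 2*z - 1 at each one:
  P(-3 + 3*I/2) = -55/4 + 12*I ≠ 0, so z = -3 + 3*I/2 is a (simple) pole.
  P(1 + I/2) = 1/4 ≠ 0, so z = 1 + I/2 is a (simple) pole.
  P(-1 + I/3) = -35/9 + 4*I/3 ≠ 0, so z = -1 + I/3 is a (simple) pole.

Poles of f: {-3 + 3*I/2, -1 + I/3, 1 + I/2}

Final answer: {-3 + 3*I/2, -1 + I/3, 1 + I/2}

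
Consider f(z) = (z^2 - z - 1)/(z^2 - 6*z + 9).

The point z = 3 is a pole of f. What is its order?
Factor the denominator:
  z^2 - 6*z + 9 = (z - 3)^2

The numerator P(z) = z^2 - z - 1 has P(3) = 5 ≠ 0, so no factor of (z - 3) cancels.
Near z = 3 we can therefore write f(z) = g(z)/(z - 3)^2 with g analytic at 3 and g(3) ≠ 0 (g is just the numerator).

Hence z = 3 is a pole of order 2.

Final answer: 2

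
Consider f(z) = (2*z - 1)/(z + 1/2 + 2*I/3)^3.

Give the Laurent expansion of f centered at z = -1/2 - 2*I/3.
Put w = z - (-1/2 - 2*I/3), i.e. z = w - 1/2 - 2*I/3. The denominator is w^3, so it suffices to rewrite the numerator in powers of w.

P(z) = 2*z - 1
P(w - 1/2 - 2*I/3) = -2 - 4*I/3 + 2*w

Dividing each term by w^3:
  f = (-2 - 4*I/3)/w^3 + 2/w^2

Substituting back w = z + 1/2 + 2*I/3:
  f(z) = (-2 - 4*I/3)/(z + 1/2 + 2*I/3)^3 + 2/(z + 1/2 + 2*I/3)^2

The series is finite because the numerator is a polynomial; the negative powers form the principal part.

Final answer: (-2 - 4*I/3)/(z + 1/2 + 2*I/3)^3 + 2/(z + 1/2 + 2*I/3)^2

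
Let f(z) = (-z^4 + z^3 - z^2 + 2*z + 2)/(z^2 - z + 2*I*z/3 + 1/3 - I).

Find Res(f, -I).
Write f(z) = P(z)/Q(z) with P(z) = -z^4 + z^3 - z^2 + 2*z + 2 and Q(z) = z^2 - z + 2*I*z/3 + 1/3 - I.
The denominator factors as Q(z) = (z - 1 - I/3)*(z + I), so z = -I is a simple zero of Q and P is analytic there; z = -I is therefore a simple pole and
  Res(f, z₀) = P(z₀)/Q'(z₀).

Q'(z) = 2*z - 1 + 2*I/3, so Q'(-I) = -1 - 4*I/3.
P(-I) = 2 - I.

Res(f, -I) = (2 - I)/(-1 - 4*I/3) = -6/25 + 33*I/25

Final answer: -6/25 + 33*I/25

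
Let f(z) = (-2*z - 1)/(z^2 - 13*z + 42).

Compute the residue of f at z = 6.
13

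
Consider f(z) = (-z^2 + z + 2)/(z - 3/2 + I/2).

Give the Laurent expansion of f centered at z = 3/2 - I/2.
Put w = z - (3/2 - I/2), i.e. z = w + 3/2 - I/2. The denominator is w, so it suffices to rewrite the numerator in powers of w.

P(z) = -z^2 + z + 2
P(w + 3/2 - I/2) = 3/2 + I + (-2 + I)*w - w^2

Dividing each term by w:
  f = (3/2 + I)/w - 2 + I - w

Substituting back w = z - 3/2 + I/2:
  f(z) = (3/2 + I)/(z - 3/2 + I/2) - 2 + I - (z - 3/2 + I/2)

The series is finite because the numerator is a polynomial; the negative powers form the principal part, and the coefficient of 1/(z - 3/2 + I/2) gives Res(f, 3/2 - I/2) = 3/2 + I.

Final answer: (3/2 + I)/(z - 3/2 + I/2) - 2 + I - (z - 3/2 + I/2)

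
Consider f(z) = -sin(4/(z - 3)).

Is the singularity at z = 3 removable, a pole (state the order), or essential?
Let u = z - 3. Then
  sin(4/u) = Σ_{k≥0} (-1)^k (4)^(2k+1)/((2k+1)!·u^(2k+1)) = 4/u - 32/(3*u^3) + 128/(15*u^5) + ...
which has infinitely many negative powers of u, so sin(4/(z - 3)) has an essential singularity at z = 3.
So the singularity is essential.

Final answer: essential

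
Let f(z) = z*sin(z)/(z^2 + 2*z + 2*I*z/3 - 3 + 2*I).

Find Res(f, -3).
Write f(z) = P(z)/Q(z) with P(z) = z*sin(z) and Q(z) = z^2 + 2*z + 2*I*z/3 - 3 + 2*I.
The denominator factors as Q(z) = (z - 1 + 2*I/3)*(z + 3), so z = -3 is a simple zero of Q and P is analytic there; z = -3 is therefore a simple pole and
  Res(f, z₀) = P(z₀)/Q'(z₀).

Q'(z) = 2*z + 2 + 2*I/3, so Q'(-3) = -4 + 2*I/3.
P(-3) = 3*sin(3).

Res(f, -3) = (3*sin(3))/(-4 + 2*I/3) = (-27/37 - 9*I/74)*sin(3)

Final answer: (-27/37 - 9*I/74)*sin(3)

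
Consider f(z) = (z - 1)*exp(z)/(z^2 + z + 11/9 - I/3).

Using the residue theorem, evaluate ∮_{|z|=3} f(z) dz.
By the residue theorem, ∮_C f(z) dz = 2πi · (sum of the residues of f at the poles inside |z| = 3).

The denominator factors as (z + 2/3 + I)*(z + 1/3 - I), so the singularities of f are simple poles at z = -2/3 - I, z = -1/3 + I.
  |-2/3 - I|² = 13/9 < 9 = 3², so this pole is inside the contour.
  |-1/3 + I|² = 10/9 < 9 = 3², so this pole is inside the contour.

With P(z) = (z - 1)*exp(z) and Q(z) = z^2 + z + 11/9 - I/3, each pole is simple, so Res(f, z₀) = P(z₀)/Q'(z₀) with Q'(z) = 2*z + 1.
  Res(f, -2/3 - I) = P(-2/3 - I)/Q'(-2/3 - I) = ((-5/3 - I)*exp(-2/3 - I))/(-1/3 - 2*I) = (23/37 - 27*I/37)*exp(-2/3 - I)
  Res(f, -1/3 + I) = P(-1/3 + I)/Q'(-1/3 + I) = ((-4/3 + I)*exp(-1/3 + I))/(1/3 + 2*I) = (14/37 + 27*I/37)*exp(-1/3 + I)

Sum of residues inside C: (23/37 - 27*I/37)*exp(-2/3 - I) + (14/37 + 27*I/37)*exp(-1/3 + I)
∮_C f(z) dz = 2πi · ((23/37 - 27*I/37)*exp(-2/3 - I) + (14/37 + 27*I/37)*exp(-1/3 + I)) = pi*(-54/37 + 28*I/37)*exp(-1/3 + I) + pi*(54/37 + 46*I/37)*exp(-2/3 - I)

Final answer: pi*(-54/37 + 28*I/37)*exp(-1/3 + I) + pi*(54/37 + 46*I/37)*exp(-2/3 - I)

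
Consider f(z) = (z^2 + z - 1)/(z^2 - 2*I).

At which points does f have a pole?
The singularities of f are the zeros of the denominator. Factoring,
  z^2 - 2*I = (z - 1 - I)*(z + 1 + I)
so the candidates are z = 1 + I, z = -1 - I.

Check the numerator P(z) = z^2 + z - 1 at each one:
  P(1 + I) = 3*I ≠ 0, so z = 1 + I is a (simple) pole.
  P(-1 - I) = -2 + I ≠ 0, so z = -1 - I is a (simple) pole.

Poles of f: {-1 - I, 1 + I}

Final answer: {-1 - I, 1 + I}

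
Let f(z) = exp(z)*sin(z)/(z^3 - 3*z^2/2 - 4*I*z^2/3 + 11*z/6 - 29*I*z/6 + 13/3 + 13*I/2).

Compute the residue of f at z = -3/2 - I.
Write f(z) = P(z)/Q(z) with P(z) = exp(z)*sin(z) and Q(z) = z^3 - 3*z^2/2 - 4*I*z^2/3 + 11*z/6 - 29*I*z/6 + 13/3 + 13*I/2.
The denominator factors as Q(z) = (z - 1 + 2*I/3)*(z - 2 - 3*I)*(z + 3/2 + I), so z = -3/2 - I is a simple zero of Q and P is analytic there; z = -3/2 - I is therefore a simple pole and
  Res(f, z₀) = P(z₀)/Q'(z₀).

Q'(z) = 3*z^2 - 3*z - 8*I*z/3 + 11/6 - 29*I/6, so Q'(-3/2 - I) = 89/12 + 67*I/6.
P(-3/2 - I) = -exp(-3/2 - I)*sin(3/2 + I).

Res(f, -3/2 - I) = (-exp(-3/2 - I)*sin(3/2 + I))/(89/12 + 67*I/6) = (-1068/25877 + 1608*I/25877)*exp(-3/2 - I)*sin(3/2 + I)

Final answer: (-1068/25877 + 1608*I/25877)*exp(-3/2 - I)*sin(3/2 + I)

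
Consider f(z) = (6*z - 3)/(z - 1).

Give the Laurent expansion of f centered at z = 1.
Put w = z - (1), i.e. z = w + 1. The denominator is w, so it suffices to rewrite the numerator in powers of w.

P(z) = 6*z - 3
P(w + 1) = 3 + 6*w

Dividing each term by w:
  f = 3/w + 6

Substituting back w = z - 1:
  f(z) = 3/(z - 1) + 6

The series is finite because the numerator is a polynomial; the negative powers form the principal part, and the coefficient of 1/(z - 1) gives Res(f, 1) = 3.

Final answer: 3/(z - 1) + 6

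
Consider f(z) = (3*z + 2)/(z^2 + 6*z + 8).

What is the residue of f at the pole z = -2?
Write f(z) = P(z)/Q(z) with P(z) = 3*z + 2 and Q(z) = z^2 + 6*z + 8.
The denominator factors as Q(z) = (z + 4)*(z + 2), so z = -2 is a simple zero of Q and P is analytic there; z = -2 is therefore a simple pole and
  Res(f, z₀) = P(z₀)/Q'(z₀).

Q'(z) = 2*z + 6, so Q'(-2) = 2.
P(-2) = -4.

Res(f, -2) = (-4)/(2) = -2

Final answer: -2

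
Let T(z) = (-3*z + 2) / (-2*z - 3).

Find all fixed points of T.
T(z) = z means -3*z + 2 = z*(-2*z - 3), i.e.
  -2*z^2 - 2 = 0.
Discriminant: (0)^2 - 4*(-2)*(-2) = -16, so the roots are complex conjugates.
  z = (0 ± I*sqrt(16))/(2*(-2))
Fixed points: {-I, I}

Final answer: {-I, I}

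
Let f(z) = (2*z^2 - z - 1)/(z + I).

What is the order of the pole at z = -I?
Factor the denominator:
  z + I = (z + I)

The numerator P(z) = 2*z^2 - z - 1 has P(-I) = -3 + I ≠ 0, so no factor of (z + I) cancels.
Near z = -I we can therefore write f(z) = g(z)/(z + I) with g analytic at -I and g(-I) ≠ 0 (g is just the numerator).

Hence z = -I is a pole of order 1.

Final answer: 1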